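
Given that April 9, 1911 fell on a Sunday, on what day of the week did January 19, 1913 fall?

Sunday

April 9, 1911 → April 9, 1912: 366 days (1912 is a leap year).
April 1912: 30 − 9 = 21 days remain.
Then May (31), June (30), July (31), August (31), September (30), October (31), November (30), December (31): 31 + 30 + 31 + 31 + 30 + 31 + 30 + 31 = 245 days.
January 1–19, 1913: 19 days.
Residual: 285 days.
Total: 651 days.
651 is a multiple of 7, so January 19, 1913 falls on the same weekday: Sunday.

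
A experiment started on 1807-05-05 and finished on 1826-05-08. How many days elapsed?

From May 5, 1807 to May 5, 1826: 19 years, of which 5 contain a Feb 29 — 14×365 + 5×366 = 6940 days.
Within May 1826: 8 − 5 = 3 days.
Total: 6943 days.

6943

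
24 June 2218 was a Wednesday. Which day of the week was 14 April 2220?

Day-of-year of June 24, 2218: 175.
Day-of-year of April 14, 2220: 105.
2218 has 365 days, so 365 − 175 = 190 days remain in 2218.
Full years: 2219: 365. Sum = 365.
Total: 190 + 365 + 105 = 660 days.
660 mod 7 = 2, so 2 days after Wednesday is Friday.

Friday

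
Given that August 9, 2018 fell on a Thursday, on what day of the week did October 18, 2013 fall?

Count forward from the earlier date (October 18, 2013) to the later (August 9, 2018):
Day-of-year of October 18, 2013: 291.
Day-of-year of August 9, 2018: 221.
2013 has 365 days, so 365 − 291 = 74 days remain in 2013.
Full years: 2014: 365; 2015: 365; 2016: 366; 2017: 365. Sum = 1461.
Total: 74 + 1461 + 221 = 1756 days.
1756 mod 7 = 6, so 6 days before Thursday is Friday.

Friday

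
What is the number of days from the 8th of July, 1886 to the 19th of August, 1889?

1138

July 8, 1886 → July 8, 1887: 365 days.
July 8, 1887 → July 8, 1888: 366 days (1888 is a leap year).
July 8, 1888 → July 8, 1889: 365 days.
July 1889: 31 − 8 = 23 days remain.
August 1–19, 1889: 19 days.
Residual: 42 days.
Total: 1138 days.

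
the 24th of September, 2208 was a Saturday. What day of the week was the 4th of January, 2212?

Saturday

September 24, 2208 → September 24, 2209: 365 days.
September 24, 2209 → September 24, 2210: 365 days.
September 24, 2210 → September 24, 2211: 365 days.
September 2211: 30 − 24 = 6 days remain.
Then October (31), November (30), December (31): 31 + 30 + 31 = 92 days.
January 1–4, 2212: 4 days.
Residual: 102 days.
Total: 1197 days.
1197 is a multiple of 7, so the 4th of January, 2212 falls on the same weekday: Saturday.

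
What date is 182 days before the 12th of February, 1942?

the 14th of August, 1941

Count 182 days before February 12, 1942:
August 1941: 31 − 14 = 17 days remain.
Then September (30), October (31), November (30), December (31), January (31): 30 + 31 + 30 + 31 + 31 = 153 days.
February 1–12, 1942: 12 days (1942 is not a leap year).
Residual: 182 days.
Total: 182 days.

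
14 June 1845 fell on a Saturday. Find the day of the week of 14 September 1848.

Thursday

June 14, 1845 → June 14, 1846: 365 days.
June 14, 1846 → June 14, 1847: 365 days.
June 14, 1847 → June 14, 1848: 366 days (1848 is a leap year).
June 1848: 30 − 14 = 16 days remain.
Then July (31), August (31): 31 + 31 = 62 days.
September 1–14, 1848: 14 days.
Residual: 92 days.
Total: 1188 days.
1188 mod 7 = 5, so 5 days after Saturday is Thursday.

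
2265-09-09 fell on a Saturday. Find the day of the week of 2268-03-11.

Wednesday

September 9, 2265 → September 9, 2266: 365 days.
September 9, 2266 → September 9, 2267: 365 days.
September 2267: 30 − 9 = 21 days remain.
Then October (31), November (30), December (31), January (31), February 2268 (29): 31 + 30 + 31 + 31 + 29 = 152 days.
March 1–11, 2268: 11 days.
Residual: 184 days.
Total: 914 days.
914 mod 7 = 4, so 4 days after Saturday is Wednesday.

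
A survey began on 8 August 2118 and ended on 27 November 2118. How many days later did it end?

August 2118: 31 − 8 = 23 days remain.
Then September (30), October (31): 30 + 31 = 61 days.
November 1–27, 2118: 27 days.
Total: 23 + 61 + 27 = 111 days.

111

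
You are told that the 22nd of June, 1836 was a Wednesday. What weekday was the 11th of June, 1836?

Saturday

Count forward from the earlier date (June 11, 1836) to the later (June 22, 1836):
Within June 1836: 22 − 11 = 11 days.
11 mod 7 = 4, so 4 days before Wednesday is Saturday.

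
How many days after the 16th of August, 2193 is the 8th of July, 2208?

From August 16, 2193 to August 16, 2207: 14 years, of which 2 contain a Feb 29 — 12×365 + 2×366 = 5112 days.
(2200 is not a leap year (divisible by 100 but not 400).)
August 2207: 31 − 16 = 15 days remain.
Then 10 full months totalling 304 days.
July 1–8, 2208: 8 days.
Residual: 327 days.
Total: 5439 days.

5439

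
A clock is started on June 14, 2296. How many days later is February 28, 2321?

From June 14, 2296 to June 14, 2320: 24 years, of which 5 contain a Feb 29 — 19×365 + 5×366 = 8765 days.
(2300 is not a leap year (divisible by 100 but not 400).)
June 2320: 30 − 14 = 16 days remain.
Then July (31), August (31), September (30), October (31), November (30), December (31), January (31): 31 + 31 + 30 + 31 + 30 + 31 + 31 = 215 days.
February 1–28, 2321: 28 days (2321 is not a leap year).
Residual: 259 days.
Total: 9024 days.

9024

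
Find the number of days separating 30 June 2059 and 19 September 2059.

81

June 2059: 30 − 30 = 0 days remain.
Then July (31), August (31): 31 + 31 = 62 days.
September 1–19, 2059: 19 days.
Total: 0 + 62 + 19 = 81 days.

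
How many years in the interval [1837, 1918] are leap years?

Years divisible by 4: 1840, 1844, …, 1916 — 20 in all.
Of these, 1900 is divisible by 100 but not 400, so not leap.
Leap years: 20 − 1 = 19.

19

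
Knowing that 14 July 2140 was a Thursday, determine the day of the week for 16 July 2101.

Count forward from the earlier date (July 16, 2101) to the later (July 14, 2140):
From July 16, 2101 to July 16, 2139: 38 years, of which 9 contain a Feb 29 — 29×365 + 9×366 = 13879 days.
July 2139: 31 − 16 = 15 days remain.
Then 11 full months totalling 335 days.
July 1–14, 2140: 14 days.
Residual: 364 days.
Total: 14243 days.
14243 mod 7 = 5, so 5 days before Thursday is Saturday.

Saturday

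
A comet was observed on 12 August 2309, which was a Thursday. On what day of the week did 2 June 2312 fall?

Sunday

August 12, 2309 → August 12, 2310: 365 days.
August 12, 2310 → August 12, 2311: 365 days.
August 2311: 31 − 12 = 19 days remain.
Then 9 full months totalling 274 days.
June 1–2, 2312: 2 days.
Residual: 295 days.
Total: 1025 days.
1025 mod 7 = 3, so 3 days after Thursday is Sunday.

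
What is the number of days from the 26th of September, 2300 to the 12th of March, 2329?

10394

Day-of-year of September 26, 2300: 269.
Day-of-year of March 12, 2329: 71.
2300 has 365 days, so 365 − 269 = 96 days remain in 2300.
Full years 2301–2328: 21 common + 7 leap = 21×365 + 7×366 = 10227 days.
Total: 96 + 10227 + 71 = 10394 days.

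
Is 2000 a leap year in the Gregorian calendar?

2000 is a leap year (divisible by 400).

Yes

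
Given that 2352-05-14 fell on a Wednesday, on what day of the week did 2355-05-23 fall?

May 14, 2352 → May 14, 2353: 365 days.
May 14, 2353 → May 14, 2354: 365 days.
May 14, 2354 → May 14, 2355: 365 days.
Within May 2355: 23 − 14 = 9 days.
Total: 1104 days.
1104 mod 7 = 5, so 5 days after Wednesday is Monday.

Monday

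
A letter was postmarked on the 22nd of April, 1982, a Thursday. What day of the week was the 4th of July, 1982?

Sunday

April 1982: 30 − 22 = 8 days remain.
Then May (31), June (30): 31 + 30 = 61 days.
July 1–4, 1982: 4 days.
Total: 8 + 61 + 4 = 73 days.
73 mod 7 = 3, so 3 days after Thursday is Sunday.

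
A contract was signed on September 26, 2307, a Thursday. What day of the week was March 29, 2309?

September 26, 2307 → September 26, 2308: 366 days (2308 is a leap year).
September 2308: 30 − 26 = 4 days remain.
Then October (31), November (30), December (31), January (31), February 2309 (28): 31 + 30 + 31 + 31 + 28 = 151 days.
March 1–29, 2309: 29 days.
Residual: 184 days.
Total: 550 days.
550 mod 7 = 4, so 4 days after Thursday is Monday.

Monday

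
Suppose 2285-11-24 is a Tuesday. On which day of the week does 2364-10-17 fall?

Saturday

From November 24, 2285 to November 24, 2363: 78 years, of which 18 contain a Feb 29 — 60×365 + 18×366 = 28488 days.
(2300 is not a leap year (divisible by 100 but not 400).)
November 2363: 30 − 24 = 6 days remain.
Then 10 full months totalling 305 days.
October 1–17, 2364: 17 days.
Residual: 328 days.
Total: 28816 days.
28816 mod 7 = 4, so 4 days after Tuesday is Saturday.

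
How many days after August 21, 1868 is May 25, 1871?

1007

Day-of-year of August 21, 1868: 234.
Day-of-year of May 25, 1871: 145.
1868 has 366 days, so 366 − 234 = 132 days remain in 1868.
Full years: 1869: 365; 1870: 365. Sum = 730.
Total: 132 + 730 + 145 = 1007 days.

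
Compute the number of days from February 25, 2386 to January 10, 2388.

February 25, 2386 → February 25, 2387: 365 days.
February 2387: 28 − 25 = 3 days remain (2387 is not a leap year, so February has 28 days).
Then 10 full months totalling 306 days.
January 1–10, 2388: 10 days.
Residual: 319 days.
Total: 684 days.

684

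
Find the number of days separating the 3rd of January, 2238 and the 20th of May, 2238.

137

January 2238: 31 − 3 = 28 days remain.
Then February 2238 (28), March (31), April (30): 28 + 31 + 30 = 89 days.
May 1–20, 2238: 20 days.
Total: 28 + 89 + 20 = 137 days.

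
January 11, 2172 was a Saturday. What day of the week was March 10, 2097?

Sunday

Count forward from the earlier date (March 10, 2097) to the later (January 11, 2172):
From March 10, 2097 to March 10, 2171: 74 years, of which 17 contain a Feb 29 — 57×365 + 17×366 = 27027 days.
(2100 is not a leap year (divisible by 100 but not 400).)
March 2171: 31 − 10 = 21 days remain.
Then 9 full months totalling 275 days.
January 1–11, 2172: 11 days.
Residual: 307 days.
Total: 27334 days.
27334 mod 7 = 6, so 6 days before Saturday is Sunday.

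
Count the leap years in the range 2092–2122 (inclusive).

7

Years divisible by 4 in [2092, 2122]: 2092, 2096, 2100, 2104, 2108, 2112, 2116, 2120.
Of these, 2100 is divisible by 100 but not 400, so not leap.
Leap years: 8 − 1 = 7.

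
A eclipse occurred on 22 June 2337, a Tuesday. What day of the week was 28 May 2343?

Day-of-year of June 22, 2337: 173.
Day-of-year of May 28, 2343: 148.
2337 has 365 days, so 365 − 173 = 192 days remain in 2337.
Full years: 2338: 365; 2339: 365; 2340: 366; 2341: 365; 2342: 365. Sum = 1826.
Total: 192 + 1826 + 148 = 2166 days.
2166 mod 7 = 3, so 3 days after Tuesday is Friday.

Friday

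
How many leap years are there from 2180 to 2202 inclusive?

Years divisible by 4 in [2180, 2202]: 2180, 2184, 2188, 2192, 2196, 2200.
Of these, 2200 is divisible by 100 but not 400, so not leap.
Leap years: 6 − 1 = 5.

5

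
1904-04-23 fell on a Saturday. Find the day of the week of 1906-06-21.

Thursday

April 1904: 30 − 23 = 7 days remain.
Then 25 full months totalling 761 days.
June 1–21, 1906: 21 days.
Total: 7 + 761 + 21 = 789 days.
789 mod 7 = 5, so 5 days after Saturday is Thursday.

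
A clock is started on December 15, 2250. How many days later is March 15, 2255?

1551

December 15, 2250 → December 15, 2251: 365 days.
December 15, 2251 → December 15, 2252: 366 days (2252 is a leap year).
December 15, 2252 → December 15, 2253: 365 days.
December 15, 2253 → December 15, 2254: 365 days.
December 2254: 31 − 15 = 16 days remain.
Then January (31), February 2255 (28): 31 + 28 = 59 days.
March 1–15, 2255: 15 days.
Residual: 90 days.
Total: 1551 days.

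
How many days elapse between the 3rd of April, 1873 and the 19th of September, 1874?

Day-of-year of April 3, 1873: 93.
Day-of-year of September 19, 1874: 262.
1873 has 365 days, so 365 − 93 = 272 days remain in 1873.
Total: 272 + 262 = 534 days.

534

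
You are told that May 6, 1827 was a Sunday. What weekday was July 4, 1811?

Thursday

Count forward from the earlier date (July 4, 1811) to the later (May 6, 1827):
Day-of-year of July 4, 1811: 185.
Day-of-year of May 6, 1827: 126.
1811 has 365 days, so 365 − 185 = 180 days remain in 1811.
Full years 1812–1826: 11 common + 4 leap = 11×365 + 4×366 = 5479 days.
Total: 180 + 5479 + 126 = 5785 days.
5785 mod 7 = 3, so 3 days before Sunday is Thursday.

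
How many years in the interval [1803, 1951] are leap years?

36

Years divisible by 4: 1804, 1808, …, 1948 — 37 in all.
Of these, 1900 is divisible by 100 but not 400, so not leap.
Leap years: 37 − 1 = 36.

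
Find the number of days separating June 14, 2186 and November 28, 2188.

June 14, 2186 → June 14, 2187: 365 days.
June 14, 2187 → June 14, 2188: 366 days (2188 is a leap year).
June 2188: 30 − 14 = 16 days remain.
Then July (31), August (31), September (30), October (31): 31 + 31 + 30 + 31 = 123 days.
November 1–28, 2188: 28 days.
Residual: 167 days.
Total: 898 days.

898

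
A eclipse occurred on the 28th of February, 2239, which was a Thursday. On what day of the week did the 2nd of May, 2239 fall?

February 2239: 28 − 28 = 0 days remain (2239 is not a leap year, so February has 28 days).
Then March (31), April (30): 31 + 30 = 61 days.
May 1–2, 2239: 2 days.
Total: 0 + 61 + 2 = 63 days.
63 is a multiple of 7, so the 2nd of May, 2239 falls on the same weekday: Thursday.

Thursday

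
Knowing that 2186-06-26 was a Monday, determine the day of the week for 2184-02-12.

Count forward from the earlier date (February 12, 2184) to the later (June 26, 2186):
February 2184: 29 − 12 = 17 days remain (2184 is a leap year, so February has 29 days).
Then 27 full months totalling 822 days.
June 1–26, 2186: 26 days.
Total: 17 + 822 + 26 = 865 days.
865 mod 7 = 4, so 4 days before Monday is Thursday.

Thursday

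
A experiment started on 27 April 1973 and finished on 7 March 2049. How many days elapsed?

27708

From April 27, 1973 to April 27, 2048: 75 years, of which 19 contain a Feb 29 — 56×365 + 19×366 = 27394 days.
(2000 is a leap year (divisible by 400).)
April 2048: 30 − 27 = 3 days remain.
Then 10 full months totalling 304 days.
March 1–7, 2049: 7 days.
Residual: 314 days.
Total: 27708 days.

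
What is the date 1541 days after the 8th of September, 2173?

the 27th of November, 2177

Count 1541 days after September 8, 2173:
September 8, 2173 → September 8, 2174: 365 days.
September 8, 2174 → September 8, 2175: 365 days.
September 8, 2175 → September 8, 2176: 366 days (2176 is a leap year).
September 8, 2176 → September 8, 2177: 365 days.
September 2177: 30 − 8 = 22 days remain.
Then October (31): 31 days.
November 1–27, 2177: 27 days.
Residual: 80 days.
Total: 1541 days.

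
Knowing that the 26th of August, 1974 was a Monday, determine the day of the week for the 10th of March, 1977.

Day-of-year of August 26, 1974: 238.
Day-of-year of March 10, 1977: 69.
1974 has 365 days, so 365 − 238 = 127 days remain in 1974.
Full years: 1975: 365; 1976: 366. Sum = 731.
Total: 127 + 731 + 69 = 927 days.
927 mod 7 = 3, so 3 days after Monday is Thursday.

Thursday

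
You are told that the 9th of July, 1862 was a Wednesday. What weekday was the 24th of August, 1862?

July 1862: 31 − 9 = 22 days remain.
August 1–24, 1862: 24 days.
Total: 22 + 24 = 46 days.
46 mod 7 = 4, so 4 days after Wednesday is Sunday.

Sunday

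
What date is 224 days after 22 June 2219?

1 February 2220

Count 224 days after June 22, 2219:
June 2219: 30 − 22 = 8 days remain.
Then July (31), August (31), September (30), October (31), November (30), December (31), January (31): 31 + 31 + 30 + 31 + 30 + 31 + 31 = 215 days.
February 1, 2220: 1 day (2220 is a leap year).
Total: 8 + 215 + 1 = 224 days.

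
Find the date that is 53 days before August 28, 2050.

July 6, 2050

Count 53 days before August 28, 2050:
July 2050: 31 − 6 = 25 days remain.
August 1–28, 2050: 28 days.
Total: 25 + 28 = 53 days.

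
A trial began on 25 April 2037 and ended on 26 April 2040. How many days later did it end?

April 25, 2037 → April 25, 2038: 365 days.
April 25, 2038 → April 25, 2039: 365 days.
April 25, 2039 → April 25, 2040: 366 days (2040 is a leap year).
Within April 2040: 26 − 25 = 1 day.
Total: 1097 days.

1097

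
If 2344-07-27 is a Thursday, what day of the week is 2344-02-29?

Tuesday

Count forward from the earlier date (February 29, 2344) to the later (July 27, 2344):
February 2344: 29 − 29 = 0 days remain (2344 is a leap year, so February has 29 days).
Then March (31), April (30), May (31), June (30): 31 + 30 + 31 + 30 = 122 days.
July 1–27, 2344: 27 days.
Total: 0 + 122 + 27 = 149 days.
149 mod 7 = 2, so 2 days before Thursday is Tuesday.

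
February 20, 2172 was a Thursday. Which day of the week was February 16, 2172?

Count forward from the earlier date (February 16, 2172) to the later (February 20, 2172):
Within February 2172: 20 − 16 = 4 days.
4 mod 7 = 4, so 4 days before Thursday is Sunday.

Sunday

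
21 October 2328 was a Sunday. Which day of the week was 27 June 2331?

Saturday

October 21, 2328 → October 21, 2329: 365 days.
October 21, 2329 → October 21, 2330: 365 days.
October 2330: 31 − 21 = 10 days remain.
Then November (30), December (31), January (31), February 2331 (28), March (31), April (30), May (31): 30 + 31 + 31 + 28 + 31 + 30 + 31 = 212 days.
June 1–27, 2331: 27 days.
Residual: 249 days.
Total: 979 days.
979 mod 7 = 6, so 6 days after Sunday is Saturday.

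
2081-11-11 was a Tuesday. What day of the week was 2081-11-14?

Within November 2081: 14 − 11 = 3 days.
3 mod 7 = 3, so 3 days after Tuesday is Friday.

Friday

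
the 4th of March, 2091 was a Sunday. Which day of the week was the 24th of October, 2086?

Thursday

Count forward from the earlier date (October 24, 2086) to the later (March 4, 2091):
Day-of-year of October 24, 2086: 297.
Day-of-year of March 4, 2091: 63.
2086 has 365 days, so 365 − 297 = 68 days remain in 2086.
Full years: 2087: 365; 2088: 366; 2089: 365; 2090: 365. Sum = 1461.
Total: 68 + 1461 + 63 = 1592 days.
1592 mod 7 = 3, so 3 days before Sunday is Thursday.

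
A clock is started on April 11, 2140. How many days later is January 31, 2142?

April 11, 2140 → April 11, 2141: 365 days.
April 2141: 30 − 11 = 19 days remain.
Then May (31), June (30), July (31), August (31), September (30), October (31), November (30), December (31): 31 + 30 + 31 + 31 + 30 + 31 + 30 + 31 = 245 days.
January 1–31, 2142: 31 days.
Residual: 295 days.
Total: 660 days.

660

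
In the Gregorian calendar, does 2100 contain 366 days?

2100 is not a leap year (divisible by 100 but not 400).

No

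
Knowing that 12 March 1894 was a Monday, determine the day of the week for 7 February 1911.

Day-of-year of March 12, 1894: 71.
Day-of-year of February 7, 1911: 38.
1894 has 365 days, so 365 − 71 = 294 days remain in 1894.
Full years 1895–1910: 13 common + 3 leap = 13×365 + 3×366 = 5843 days.
Total: 294 + 5843 + 38 = 6175 days.
6175 mod 7 = 1, so 1 day after Monday is Tuesday.

Tuesday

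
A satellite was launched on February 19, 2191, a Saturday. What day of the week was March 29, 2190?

Count forward from the earlier date (March 29, 2190) to the later (February 19, 2191):
March 2190: 31 − 29 = 2 days remain.
Then 10 full months totalling 306 days.
February 1–19, 2191: 19 days (2191 is not a leap year).
Total: 2 + 306 + 19 = 327 days.
327 mod 7 = 5, so 5 days before Saturday is Monday.

Monday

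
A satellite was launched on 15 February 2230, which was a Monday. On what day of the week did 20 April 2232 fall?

Friday

February 2230: 28 − 15 = 13 days remain (2230 is not a leap year, so February has 28 days).
Then 25 full months totalling 762 days.
April 1–20, 2232: 20 days.
Total: 13 + 762 + 20 = 795 days.
795 mod 7 = 4, so 4 days after Monday is Friday.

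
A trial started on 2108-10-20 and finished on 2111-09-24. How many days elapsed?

October 20, 2108 → October 20, 2109: 365 days.
October 20, 2109 → October 20, 2110: 365 days.
October 2110: 31 − 20 = 11 days remain.
Then 10 full months totalling 304 days.
September 1–24, 2111: 24 days.
Residual: 339 days.
Total: 1069 days.

1069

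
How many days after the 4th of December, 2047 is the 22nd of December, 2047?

Within December 2047: 22 − 4 = 18 days.

18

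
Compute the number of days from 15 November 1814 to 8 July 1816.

601

November 15, 1814 → November 15, 1815: 365 days.
November 1815: 30 − 15 = 15 days remain.
Then December (31), January (31), February 1816 (29), March (31), April (30), May (31), June (30): 31 + 31 + 29 + 31 + 30 + 31 + 30 = 213 days.
July 1–8, 1816: 8 days.
Residual: 236 days.
Total: 601 days.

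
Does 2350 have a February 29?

2350 is not a leap year.

No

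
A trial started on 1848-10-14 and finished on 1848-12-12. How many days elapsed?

59

October 1848: 31 − 14 = 17 days remain.
Then November (30): 30 days.
December 1–12, 1848: 12 days.
Total: 17 + 30 + 12 = 59 days.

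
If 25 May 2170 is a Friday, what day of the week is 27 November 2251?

Thursday

Day-of-year of May 25, 2170: 145.
Day-of-year of November 27, 2251: 331.
2170 has 365 days, so 365 − 145 = 220 days remain in 2170.
Full years 2171–2250: 61 common + 19 leap = 61×365 + 19×366 = 29219 days.
Total: 220 + 29219 + 331 = 29770 days.
29770 mod 7 = 6, so 6 days after Friday is Thursday.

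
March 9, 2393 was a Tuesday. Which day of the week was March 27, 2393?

Within March 2393: 27 − 9 = 18 days.
18 mod 7 = 4, so 4 days after Tuesday is Saturday.

Saturday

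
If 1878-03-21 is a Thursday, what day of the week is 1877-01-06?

Count forward from the earlier date (January 6, 1877) to the later (March 21, 1878):
January 1877: 31 − 6 = 25 days remain.
Then 13 full months totalling 393 days.
March 1–21, 1878: 21 days.
Total: 25 + 393 + 21 = 439 days.
439 mod 7 = 5, so 5 days before Thursday is Saturday.

Saturday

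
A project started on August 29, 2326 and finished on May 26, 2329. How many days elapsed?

1001

August 29, 2326 → August 29, 2327: 365 days.
August 29, 2327 → August 29, 2328: 366 days (2328 is a leap year).
August 2328: 31 − 29 = 2 days remain.
Then September (30), October (31), November (30), December (31), January (31), February 2329 (28), March (31), April (30): 30 + 31 + 30 + 31 + 31 + 28 + 31 + 30 = 242 days.
May 1–26, 2329: 26 days.
Residual: 270 days.
Total: 1001 days.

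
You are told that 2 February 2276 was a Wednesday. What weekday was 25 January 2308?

Saturday

Day-of-year of February 2, 2276: 33.
Day-of-year of January 25, 2308: 25.
2276 has 366 days, so 366 − 33 = 333 days remain in 2276.
Full years 2277–2307: 25 common + 6 leap = 25×365 + 6×366 = 11321 days.
Total: 333 + 11321 + 25 = 11679 days.
11679 mod 7 = 3, so 3 days after Wednesday is Saturday.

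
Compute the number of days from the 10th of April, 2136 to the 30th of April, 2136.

Within April 2136: 30 − 10 = 20 days.

20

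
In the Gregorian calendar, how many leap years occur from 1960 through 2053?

24

Years divisible by 4: 1960, 1964, …, 2052 — 24 in all.
2000 is divisible by 400, so still leap.
No century exceptions apply. Count: 24.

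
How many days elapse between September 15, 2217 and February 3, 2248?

From September 15, 2217 to September 15, 2247: 30 years, of which 7 contain a Feb 29 — 23×365 + 7×366 = 10957 days.
September 2247: 30 − 15 = 15 days remain.
Then October (31), November (30), December (31), January (31): 31 + 30 + 31 + 31 = 123 days.
February 1–3, 2248: 3 days (2248 is a leap year).
Residual: 141 days.
Total: 11098 days.

11098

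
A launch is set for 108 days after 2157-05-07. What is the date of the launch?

2157-08-23

Count 108 days after May 7, 2157:
May 2157: 31 − 7 = 24 days remain.
Then June (30), July (31): 30 + 31 = 61 days.
August 1–23, 2157: 23 days.
Total: 24 + 61 + 23 = 108 days.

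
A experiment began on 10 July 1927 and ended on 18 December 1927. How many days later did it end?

July 1927: 31 − 10 = 21 days remain.
Then August (31), September (30), October (31), November (30): 31 + 30 + 31 + 30 = 122 days.
December 1–18, 1927: 18 days.
Total: 21 + 122 + 18 = 161 days.

161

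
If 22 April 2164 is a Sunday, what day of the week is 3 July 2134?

Saturday

Count forward from the earlier date (July 3, 2134) to the later (April 22, 2164):
Day-of-year of July 3, 2134: 184.
Day-of-year of April 22, 2164: 113.
2134 has 365 days, so 365 − 184 = 181 days remain in 2134.
Full years 2135–2163: 22 common + 7 leap = 22×365 + 7×366 = 10592 days.
Total: 181 + 10592 + 113 = 10886 days.
10886 mod 7 = 1, so 1 day before Sunday is Saturday.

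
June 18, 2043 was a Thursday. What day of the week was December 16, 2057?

Sunday

From June 18, 2043 to June 18, 2057: 14 years, of which 4 contain a Feb 29 — 10×365 + 4×366 = 5114 days.
June 2057: 30 − 18 = 12 days remain.
Then July (31), August (31), September (30), October (31), November (30): 31 + 31 + 30 + 31 + 30 = 153 days.
December 1–16, 2057: 16 days.
Residual: 181 days.
Total: 5295 days.
5295 mod 7 = 3, so 3 days after Thursday is Sunday.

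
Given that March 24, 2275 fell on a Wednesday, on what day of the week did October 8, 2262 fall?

Count forward from the earlier date (October 8, 2262) to the later (March 24, 2275):
Day-of-year of October 8, 2262: 281.
Day-of-year of March 24, 2275: 83.
2262 has 365 days, so 365 − 281 = 84 days remain in 2262.
Full years 2263–2274: 9 common + 3 leap = 9×365 + 3×366 = 4383 days.
Total: 84 + 4383 + 83 = 4550 days.
4550 is a multiple of 7, so October 8, 2262 falls on the same weekday: Wednesday.

Wednesday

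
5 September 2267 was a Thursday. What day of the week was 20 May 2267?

Count forward from the earlier date (May 20, 2267) to the later (September 5, 2267):
May 2267: 31 − 20 = 11 days remain.
Then June (30), July (31), August (31): 30 + 31 + 31 = 92 days.
September 1–5, 2267: 5 days.
Total: 11 + 92 + 5 = 108 days.
108 mod 7 = 3, so 3 days before Thursday is Monday.

Monday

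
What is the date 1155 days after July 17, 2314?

September 14, 2317

Count 1155 days after July 17, 2314:
Day-of-year of July 17, 2314: 198.
Day-of-year of September 14, 2317: 257.
2314 has 365 days, so 365 − 198 = 167 days remain in 2314.
Full years: 2315: 365; 2316: 366. Sum = 731.
Total: 167 + 731 + 257 = 1155 days.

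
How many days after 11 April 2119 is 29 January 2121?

April 11, 2119 → April 11, 2120: 366 days (2120 is a leap year).
April 2120: 30 − 11 = 19 days remain.
Then May (31), June (30), July (31), August (31), September (30), October (31), November (30), December (31): 31 + 30 + 31 + 31 + 30 + 31 + 30 + 31 = 245 days.
January 1–29, 2121: 29 days.
Residual: 293 days.
Total: 659 days.

659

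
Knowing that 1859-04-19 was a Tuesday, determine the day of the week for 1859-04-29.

Friday

Within April 1859: 29 − 19 = 10 days.
10 mod 7 = 3, so 3 days after Tuesday is Friday.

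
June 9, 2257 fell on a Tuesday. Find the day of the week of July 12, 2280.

Monday

From June 9, 2257 to June 9, 2280: 23 years, of which 6 contain a Feb 29 — 17×365 + 6×366 = 8401 days.
June 2280: 30 − 9 = 21 days remain.
July 1–12, 2280: 12 days.
Residual: 33 days.
Total: 8434 days.
8434 mod 7 = 6, so 6 days after Tuesday is Monday.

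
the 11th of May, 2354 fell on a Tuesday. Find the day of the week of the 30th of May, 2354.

Within May 2354: 30 − 11 = 19 days.
19 mod 7 = 5, so 5 days after Tuesday is Sunday.

Sunday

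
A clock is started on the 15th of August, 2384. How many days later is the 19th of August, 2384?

Within August 2384: 19 − 15 = 4 days.

4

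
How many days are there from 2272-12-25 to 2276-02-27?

1159

Day-of-year of December 25, 2272: 360.
Day-of-year of February 27, 2276: 58.
2272 has 366 days, so 366 − 360 = 6 days remain in 2272.
Full years: 2273: 365; 2274: 365; 2275: 365. Sum = 1095.
Total: 6 + 1095 + 58 = 1159 days.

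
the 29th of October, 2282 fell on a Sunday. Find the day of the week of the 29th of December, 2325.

Tuesday

Day-of-year of October 29, 2282: 302.
Day-of-year of December 29, 2325: 363.
2282 has 365 days, so 365 − 302 = 63 days remain in 2282.
Full years 2283–2324: 32 common + 10 leap = 32×365 + 10×366 = 15340 days.
Total: 63 + 15340 + 363 = 15766 days.
15766 mod 7 = 2, so 2 days after Sunday is Tuesday.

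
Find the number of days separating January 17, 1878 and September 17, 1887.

From January 17, 1878 to January 17, 1887: 9 years, of which 2 contain a Feb 29 — 7×365 + 2×366 = 3287 days.
January 1887: 31 − 17 = 14 days remain.
Then February 1887 (28), March (31), April (30), May (31), June (30), July (31), August (31): 28 + 31 + 30 + 31 + 30 + 31 + 31 = 212 days.
September 1–17, 1887: 17 days.
Residual: 243 days.
Total: 3530 days.

3530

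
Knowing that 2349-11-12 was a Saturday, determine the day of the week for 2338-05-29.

Sunday

Count forward from the earlier date (May 29, 2338) to the later (November 12, 2349):
From May 29, 2338 to May 29, 2349: 11 years, of which 3 contain a Feb 29 — 8×365 + 3×366 = 4018 days.
May 2349: 31 − 29 = 2 days remain.
Then June (30), July (31), August (31), September (30), October (31): 30 + 31 + 31 + 30 + 31 = 153 days.
November 1–12, 2349: 12 days.
Residual: 167 days.
Total: 4185 days.
4185 mod 7 = 6, so 6 days before Saturday is Sunday.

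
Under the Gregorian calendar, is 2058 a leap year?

2058 is not a leap year.

No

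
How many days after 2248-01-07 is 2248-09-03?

January 2248: 31 − 7 = 24 days remain.
Then February 2248 (29), March (31), April (30), May (31), June (30), July (31), August (31): 29 + 31 + 30 + 31 + 30 + 31 + 31 = 213 days.
September 1–3, 2248: 3 days.
Total: 24 + 213 + 3 = 240 days.

240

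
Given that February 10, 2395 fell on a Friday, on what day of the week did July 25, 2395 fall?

February 2395: 28 − 10 = 18 days remain (2395 is not a leap year, so February has 28 days).
Then March (31), April (30), May (31), June (30): 31 + 30 + 31 + 30 = 122 days.
July 1–25, 2395: 25 days.
Total: 18 + 122 + 25 = 165 days.
165 mod 7 = 4, so 4 days after Friday is Tuesday.

Tuesday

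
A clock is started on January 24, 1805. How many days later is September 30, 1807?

979

Day-of-year of January 24, 1805: 24.
Day-of-year of September 30, 1807: 273.
1805 has 365 days, so 365 − 24 = 341 days remain in 1805.
Full years: 1806: 365. Sum = 365.
Total: 341 + 365 + 273 = 979 days.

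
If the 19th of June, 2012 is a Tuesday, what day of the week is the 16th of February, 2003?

Count forward from the earlier date (February 16, 2003) to the later (June 19, 2012):
From February 16, 2003 to February 16, 2012: 9 years, of which 2 contain a Feb 29 — 7×365 + 2×366 = 3287 days.
February 2012: 29 − 16 = 13 days remain (2012 is a leap year, so February has 29 days).
Then March (31), April (30), May (31): 31 + 30 + 31 = 92 days.
June 1–19, 2012: 19 days.
Residual: 124 days.
Total: 3411 days.
3411 mod 7 = 2, so 2 days before Tuesday is Sunday.

Sunday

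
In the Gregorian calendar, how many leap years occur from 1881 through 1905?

5

Years divisible by 4 in [1881, 1905]: 1884, 1888, 1892, 1896, 1900, 1904.
Of these, 1900 is divisible by 100 but not 400, so not leap.
Leap years: 6 − 1 = 5.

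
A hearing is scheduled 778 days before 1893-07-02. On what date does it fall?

1891-05-16

Count 778 days before July 2, 1893:
May 16, 1891 → May 16, 1892: 366 days (1892 is a leap year).
May 16, 1892 → May 16, 1893: 365 days.
May 1893: 31 − 16 = 15 days remain.
Then June (30): 30 days.
July 1–2, 1893: 2 days.
Residual: 47 days.
Total: 778 days.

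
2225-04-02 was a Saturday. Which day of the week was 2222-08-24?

Saturday

Count forward from the earlier date (August 24, 2222) to the later (April 2, 2225):
Day-of-year of August 24, 2222: 236.
Day-of-year of April 2, 2225: 92.
2222 has 365 days, so 365 − 236 = 129 days remain in 2222.
Full years: 2223: 365; 2224: 366. Sum = 731.
Total: 129 + 731 + 92 = 952 days.
952 is a multiple of 7, so 2222-08-24 falls on the same weekday: Saturday.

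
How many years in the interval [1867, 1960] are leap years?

23

Years divisible by 4: 1868, 1872, …, 1960 — 24 in all.
Of these, 1900 is divisible by 100 but not 400, so not leap.
Leap years: 24 − 1 = 23.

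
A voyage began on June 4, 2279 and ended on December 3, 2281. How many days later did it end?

Day-of-year of June 4, 2279: 155.
Day-of-year of December 3, 2281: 337.
2279 has 365 days, so 365 − 155 = 210 days remain in 2279.
Full years: 2280: 366. Sum = 366.
Total: 210 + 366 + 337 = 913 days.

913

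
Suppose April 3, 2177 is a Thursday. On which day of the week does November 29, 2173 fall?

Monday

Count forward from the earlier date (November 29, 2173) to the later (April 3, 2177):
Day-of-year of November 29, 2173: 333.
Day-of-year of April 3, 2177: 93.
2173 has 365 days, so 365 − 333 = 32 days remain in 2173.
Full years: 2174: 365; 2175: 365; 2176: 366. Sum = 1096.
Total: 32 + 1096 + 93 = 1221 days.
1221 mod 7 = 3, so 3 days before Thursday is Monday.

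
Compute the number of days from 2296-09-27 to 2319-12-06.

8469

Day-of-year of September 27, 2296: 271.
Day-of-year of December 6, 2319: 340.
2296 has 366 days, so 366 − 271 = 95 days remain in 2296.
Full years 2297–2318: 18 common + 4 leap = 18×365 + 4×366 = 8034 days.
Total: 95 + 8034 + 340 = 8469 days.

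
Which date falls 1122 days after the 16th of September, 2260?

the 13th of October, 2263

Count 1122 days after September 16, 2260:
Day-of-year of September 16, 2260: 260.
Day-of-year of October 13, 2263: 286.
2260 has 366 days, so 366 − 260 = 106 days remain in 2260.
Full years: 2261: 365; 2262: 365. Sum = 730.
Total: 106 + 730 + 286 = 1122 days.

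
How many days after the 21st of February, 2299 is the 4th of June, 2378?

Day-of-year of February 21, 2299: 52.
Day-of-year of June 4, 2378: 155.
2299 has 365 days, so 365 − 52 = 313 days remain in 2299.
Full years 2300–2377: 59 common + 19 leap = 59×365 + 19×366 = 28489 days.
Total: 313 + 28489 + 155 = 28957 days.

28957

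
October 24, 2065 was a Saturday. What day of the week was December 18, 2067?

October 2065: 31 − 24 = 7 days remain.
Then 25 full months totalling 760 days.
December 1–18, 2067: 18 days.
Total: 7 + 760 + 18 = 785 days.
785 mod 7 = 1, so 1 day after Saturday is Sunday.

Sunday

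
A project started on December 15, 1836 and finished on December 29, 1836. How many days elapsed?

14

Within December 1836: 29 − 15 = 14 days.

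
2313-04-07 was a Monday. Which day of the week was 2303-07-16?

Count forward from the earlier date (July 16, 2303) to the later (April 7, 2313):
Day-of-year of July 16, 2303: 197.
Day-of-year of April 7, 2313: 97.
2303 has 365 days, so 365 − 197 = 168 days remain in 2303.
Full years 2304–2312: 6 common + 3 leap = 6×365 + 3×366 = 3288 days.
Total: 168 + 3288 + 97 = 3553 days.
3553 mod 7 = 4, so 4 days before Monday is Thursday.

Thursday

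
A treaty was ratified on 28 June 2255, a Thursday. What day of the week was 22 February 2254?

Count forward from the earlier date (February 22, 2254) to the later (June 28, 2255):
February 22, 2254 → February 22, 2255: 365 days.
February 2255: 28 − 22 = 6 days remain (2255 is not a leap year, so February has 28 days).
Then March (31), April (30), May (31): 31 + 30 + 31 = 92 days.
June 1–28, 2255: 28 days.
Residual: 126 days.
Total: 491 days.
491 mod 7 = 1, so 1 day before Thursday is Wednesday.

Wednesday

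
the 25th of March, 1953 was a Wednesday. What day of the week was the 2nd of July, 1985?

Tuesday

From March 25, 1953 to March 25, 1985: 32 years, of which 8 contain a Feb 29 — 24×365 + 8×366 = 11688 days.
March 1985: 31 − 25 = 6 days remain.
Then April (30), May (31), June (30): 30 + 31 + 30 = 91 days.
July 1–2, 1985: 2 days.
Residual: 99 days.
Total: 11787 days.
11787 mod 7 = 6, so 6 days after Wednesday is Tuesday.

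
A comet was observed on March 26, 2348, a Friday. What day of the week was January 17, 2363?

From March 26, 2348 to March 26, 2362: 14 years, of which 3 contain a Feb 29 — 11×365 + 3×366 = 5113 days.
March 2362: 31 − 26 = 5 days remain.
Then 9 full months totalling 275 days.
January 1–17, 2363: 17 days.
Residual: 297 days.
Total: 5410 days.
5410 mod 7 = 6, so 6 days after Friday is Thursday.

Thursday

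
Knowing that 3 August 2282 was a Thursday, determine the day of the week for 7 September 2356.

Friday

From August 3, 2282 to August 3, 2356: 74 years, of which 18 contain a Feb 29 — 56×365 + 18×366 = 27028 days.
(2300 is not a leap year (divisible by 100 but not 400).)
August 2356: 31 − 3 = 28 days remain.
September 1–7, 2356: 7 days.
Residual: 35 days.
Total: 27063 days.
27063 mod 7 = 1, so 1 day after Thursday is Friday.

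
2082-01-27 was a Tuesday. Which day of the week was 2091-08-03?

Friday

From January 27, 2082 to January 27, 2091: 9 years, of which 2 contain a Feb 29 — 7×365 + 2×366 = 3287 days.
January 2091: 31 − 27 = 4 days remain.
Then February 2091 (28), March (31), April (30), May (31), June (30), July (31): 28 + 31 + 30 + 31 + 30 + 31 = 181 days.
August 1–3, 2091: 3 days.
Residual: 188 days.
Total: 3475 days.
3475 mod 7 = 3, so 3 days after Tuesday is Friday.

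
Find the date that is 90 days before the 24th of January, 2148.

the 26th of October, 2147

Count 90 days before January 24, 2148:
October 2147: 31 − 26 = 5 days remain.
Then November (30), December (31): 30 + 31 = 61 days.
January 1–24, 2148: 24 days.
Residual: 90 days.
Total: 90 days.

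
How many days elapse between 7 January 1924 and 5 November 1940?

6147

From January 7, 1924 to January 7, 1940: 16 years, of which 4 contain a Feb 29 — 12×365 + 4×366 = 5844 days.
January 1940: 31 − 7 = 24 days remain.
Then 9 full months totalling 274 days.
November 1–5, 1940: 5 days.
Residual: 303 days.
Total: 6147 days.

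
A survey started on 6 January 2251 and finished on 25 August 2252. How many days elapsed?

597

January 2251: 31 − 6 = 25 days remain.
Then 18 full months totalling 547 days.
August 1–25, 2252: 25 days.
Total: 25 + 547 + 25 = 597 days.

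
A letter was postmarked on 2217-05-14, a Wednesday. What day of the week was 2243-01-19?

From May 14, 2217 to May 14, 2242: 25 years, of which 6 contain a Feb 29 — 19×365 + 6×366 = 9131 days.
May 2242: 31 − 14 = 17 days remain.
Then June (30), July (31), August (31), September (30), October (31), November (30), December (31): 30 + 31 + 31 + 30 + 31 + 30 + 31 = 214 days.
January 1–19, 2243: 19 days.
Residual: 250 days.
Total: 9381 days.
9381 mod 7 = 1, so 1 day after Wednesday is Thursday.

Thursday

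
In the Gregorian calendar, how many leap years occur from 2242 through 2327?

20

Years divisible by 4: 2244, 2248, …, 2324 — 21 in all.
Of these, 2300 is divisible by 100 but not 400, so not leap.
Leap years: 21 − 1 = 20.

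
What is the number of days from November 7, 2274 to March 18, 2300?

Day-of-year of November 7, 2274: 311.
Day-of-year of March 18, 2300: 77.
2274 has 365 days, so 365 − 311 = 54 days remain in 2274.
Full years 2275–2299: 19 common + 6 leap = 19×365 + 6×366 = 9131 days.
Total: 54 + 9131 + 77 = 9262 days.

9262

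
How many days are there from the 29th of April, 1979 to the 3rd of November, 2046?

24660

Day-of-year of April 29, 1979: 119.
Day-of-year of November 3, 2046: 307.
1979 has 365 days, so 365 − 119 = 246 days remain in 1979.
Full years 1980–2045: 49 common + 17 leap = 49×365 + 17×366 = 24107 days.
Total: 246 + 24107 + 307 = 24660 days.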